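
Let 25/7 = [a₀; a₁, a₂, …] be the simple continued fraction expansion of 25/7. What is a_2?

1

⌊25/7⌋ = 3, remainder 4
⌊7/4⌋ = 1, remainder 3
⌊4/3⌋ = 1, remainder 1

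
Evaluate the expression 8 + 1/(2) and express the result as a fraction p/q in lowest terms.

Use the convergent recurrence hₖ = aₖ·hₖ₋₁ + hₖ₋₂ (and likewise for the denominators kₖ):
a_0 = 8: 8/1
a_1 = 2: 17/2

17/2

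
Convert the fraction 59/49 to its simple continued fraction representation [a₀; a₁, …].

[1; 4, 1, 9]

Repeatedly divide and take the remainder:
59 = 1·49 + 10, so a_0 = 1
49 = 4·10 + 9, so a_1 = 4
10 = 1·9 + 1, so a_2 = 1
9 = 9·1 + 0, so a_3 = 9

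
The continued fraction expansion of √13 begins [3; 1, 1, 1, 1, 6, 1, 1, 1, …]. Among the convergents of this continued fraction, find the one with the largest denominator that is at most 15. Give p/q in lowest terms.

18/5

a_0 = 3: 3/1  (≤ bound)
a_1 = 1: 4/1  (≤ bound)
a_2 = 1: 7/2  (≤ bound)
a_3 = 1: 11/3  (≤ bound)
a_4 = 1: 18/5  (≤ bound)
a_5 = 6: 119/33  (> 15, stop)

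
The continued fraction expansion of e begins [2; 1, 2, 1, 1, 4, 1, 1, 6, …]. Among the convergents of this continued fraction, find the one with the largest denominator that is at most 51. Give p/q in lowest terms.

106/39

a_0 = 2: 2/1  (≤ bound)
a_1 = 1: 3/1  (≤ bound)
a_2 = 2: 8/3  (≤ bound)
a_3 = 1: 11/4  (≤ bound)
a_4 = 1: 19/7  (≤ bound)
a_5 = 4: 87/32  (≤ bound)
a_6 = 1: 106/39  (≤ bound)
a_7 = 1: 193/71  (> 51, stop)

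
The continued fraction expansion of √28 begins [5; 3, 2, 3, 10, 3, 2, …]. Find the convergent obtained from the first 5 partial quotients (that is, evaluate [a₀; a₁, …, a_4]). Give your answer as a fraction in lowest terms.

Compute successive convergents:
a_0 = 5: 5/1
a_1 = 3: 16/3
a_2 = 2: 37/7
a_3 = 3: 127/24
a_4 = 10: 1307/247

1307/247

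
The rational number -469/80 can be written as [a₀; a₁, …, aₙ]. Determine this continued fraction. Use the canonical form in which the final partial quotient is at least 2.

[-6; 7, 3, 1, 2]

Run the Euclidean algorithm, recording each quotient:
-469 ÷ 80 → quotient -6, remainder 11
80 ÷ 11 → quotient 7, remainder 3
11 ÷ 3 → quotient 3, remainder 2
3 ÷ 2 → quotient 1, remainder 1
2 ÷ 1 → quotient 2, remainder 0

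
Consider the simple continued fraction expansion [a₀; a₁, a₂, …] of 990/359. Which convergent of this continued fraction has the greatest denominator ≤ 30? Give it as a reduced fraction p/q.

80/29

a_0 = 2: 2/1  (≤ bound)
a_1 = 1: 3/1  (≤ bound)
a_2 = 3: 11/4  (≤ bound)
a_3 = 7: 80/29  (≤ bound)
a_4 = 1: 91/33  (> 30, stop)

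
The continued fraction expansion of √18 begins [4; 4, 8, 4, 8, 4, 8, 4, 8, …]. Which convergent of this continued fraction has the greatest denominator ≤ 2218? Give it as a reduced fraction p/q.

List convergents until the denominator exceeds the bound:
a_0 = 4: 4/1  (≤ bound)
a_1 = 4: 17/4  (≤ bound)
a_2 = 8: 140/33  (≤ bound)
a_3 = 4: 577/136  (≤ bound)
a_4 = 8: 4756/1121  (≤ bound)
a_5 = 4: 19601/4620  (> 2218, stop)

4756/1121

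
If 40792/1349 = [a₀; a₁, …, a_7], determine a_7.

3

40792 ÷ 1349 → quotient 30, remainder 322
1349 ÷ 322 → quotient 4, remainder 61
322 ÷ 61 → quotient 5, remainder 17
61 ÷ 17 → quotient 3, remainder 10
17 ÷ 10 → quotient 1, remainder 7
10 ÷ 7 → quotient 1, remainder 3
7 ÷ 3 → quotient 2, remainder 1
3 ÷ 1 → quotient 3, remainder 0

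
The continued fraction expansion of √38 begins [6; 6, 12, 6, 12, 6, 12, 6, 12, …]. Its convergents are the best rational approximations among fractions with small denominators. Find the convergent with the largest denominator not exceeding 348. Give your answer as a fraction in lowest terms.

a_0 = 6: 6/1  (≤ bound)
a_1 = 6: 37/6  (≤ bound)
a_2 = 12: 450/73  (≤ bound)
a_3 = 6: 2737/444  (> 348, stop)

450/73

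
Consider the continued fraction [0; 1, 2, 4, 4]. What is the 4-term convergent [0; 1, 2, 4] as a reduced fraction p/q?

9/13

Start with 4.
2 + 1/(4/1) = 2 + 1/4 = 9/4
1 + 1/(9/4) = 1 + 4/9 = 13/9
0 + 1/(13/9) = 0 + 9/13 = 9/13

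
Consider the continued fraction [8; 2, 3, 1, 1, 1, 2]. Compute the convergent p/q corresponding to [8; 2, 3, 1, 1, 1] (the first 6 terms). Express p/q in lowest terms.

211/25

Collapse the nested fraction from the inside out:
Start with 1.
1 + 1/(1/1) = 1 + 1/1 = 2/1
1 + 1/(2/1) = 1 + 1/2 = 3/2
3 + 1/(3/2) = 3 + 2/3 = 11/3
2 + 1/(11/3) = 2 + 3/11 = 25/11
8 + 1/(25/11) = 8 + 11/25 = 211/25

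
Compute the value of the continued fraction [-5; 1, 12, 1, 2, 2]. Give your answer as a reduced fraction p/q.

-391/96

Start with 2.
2 + 1/(2/1) = 2 + 1/2 = 5/2
1 + 1/(5/2) = 1 + 2/5 = 7/5
12 + 1/(7/5) = 12 + 5/7 = 89/7
1 + 1/(89/7) = 1 + 7/89 = 96/89
-5 + 1/(96/89) = -5 + 89/96 = -391/96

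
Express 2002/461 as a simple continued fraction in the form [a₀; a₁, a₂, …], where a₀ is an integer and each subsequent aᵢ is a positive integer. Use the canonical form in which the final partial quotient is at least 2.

[4; 2, 1, 11, 6, 2]

2002 ÷ 461 → quotient 4, remainder 158
461 ÷ 158 → quotient 2, remainder 145
158 ÷ 145 → quotient 1, remainder 13
145 ÷ 13 → quotient 11, remainder 2
13 ÷ 2 → quotient 6, remainder 1
2 ÷ 1 → quotient 2, remainder 0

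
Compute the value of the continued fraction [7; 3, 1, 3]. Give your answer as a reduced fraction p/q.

a_0 = 7: 7/1
a_1 = 3: 22/3
a_2 = 1: 29/4
a_3 = 3: 109/15

109/15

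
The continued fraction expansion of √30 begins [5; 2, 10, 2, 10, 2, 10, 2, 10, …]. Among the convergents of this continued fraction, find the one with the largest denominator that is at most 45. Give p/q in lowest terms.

241/44

a_0 = 5: 5/1  (≤ bound)
a_1 = 2: 11/2  (≤ bound)
a_2 = 10: 115/21  (≤ bound)
a_3 = 2: 241/44  (≤ bound)
a_4 = 10: 2525/461  (> 45, stop)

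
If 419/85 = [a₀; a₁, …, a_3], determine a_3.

6

⌊419/85⌋ = 4, remainder 79
⌊85/79⌋ = 1, remainder 6
⌊79/6⌋ = 13, remainder 1
⌊6/1⌋ = 6, remainder 0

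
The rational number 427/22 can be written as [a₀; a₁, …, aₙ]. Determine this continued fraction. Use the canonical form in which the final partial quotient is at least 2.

[19; 2, 2, 4]

Apply division with remainder until the remainder is 0:
427 ÷ 22 → quotient 19, remainder 9
22 ÷ 9 → quotient 2, remainder 4
9 ÷ 4 → quotient 2, remainder 1
4 ÷ 1 → quotient 4, remainder 0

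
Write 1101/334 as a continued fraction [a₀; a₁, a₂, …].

Run the Euclidean algorithm, recording each quotient:
1101 ÷ 334 → quotient 3, remainder 99
334 ÷ 99 → quotient 3, remainder 37
99 ÷ 37 → quotient 2, remainder 25
37 ÷ 25 → quotient 1, remainder 12
25 ÷ 12 → quotient 2, remainder 1
12 ÷ 1 → quotient 12, remainder 0

[3; 3, 2, 1, 2, 12]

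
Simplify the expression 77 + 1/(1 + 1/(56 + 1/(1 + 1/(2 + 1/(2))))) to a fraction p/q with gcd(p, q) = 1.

Build up convergents one term at a time:
a_0 = 77: 77/1
a_1 = 1: 78/1
a_2 = 56: 4445/57
a_3 = 1: 4523/58
a_4 = 2: 13491/173
a_5 = 2: 31505/404

31505/404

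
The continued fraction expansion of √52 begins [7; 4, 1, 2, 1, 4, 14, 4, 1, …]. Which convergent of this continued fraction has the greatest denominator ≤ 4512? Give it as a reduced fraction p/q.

9223/1279

a_0 = 7: 7/1  (≤ bound)
a_1 = 4: 29/4  (≤ bound)
a_2 = 1: 36/5  (≤ bound)
a_3 = 2: 101/14  (≤ bound)
a_4 = 1: 137/19  (≤ bound)
a_5 = 4: 649/90  (≤ bound)
a_6 = 14: 9223/1279  (≤ bound)
a_7 = 4: 37541/5206  (> 4512, stop)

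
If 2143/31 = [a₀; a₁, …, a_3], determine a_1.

2143 = 69·31 + 4, so a_0 = 69
31 = 7·4 + 3, so a_1 = 7

7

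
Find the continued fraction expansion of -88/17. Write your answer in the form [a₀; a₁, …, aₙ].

[-6; 1, 4, 1, 2]

⌊-88/17⌋ = -6, remainder 14
⌊17/14⌋ = 1, remainder 3
⌊14/3⌋ = 4, remainder 2
⌊3/2⌋ = 1, remainder 1
⌊2/1⌋ = 2, remainder 0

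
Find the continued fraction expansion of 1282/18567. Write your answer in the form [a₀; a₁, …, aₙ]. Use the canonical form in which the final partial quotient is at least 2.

⌊1282/18567⌋ = 0, remainder 1282
⌊18567/1282⌋ = 14, remainder 619
⌊1282/619⌋ = 2, remainder 44
⌊619/44⌋ = 14, remainder 3
⌊44/3⌋ = 14, remainder 2
⌊3/2⌋ = 1, remainder 1
⌊2/1⌋ = 2, remainder 0

[0; 14, 2, 14, 14, 1, 2]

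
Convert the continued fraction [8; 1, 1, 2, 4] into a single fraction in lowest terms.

Start with 4.
2 + 1/(4/1) = 2 + 1/4 = 9/4
1 + 1/(9/4) = 1 + 4/9 = 13/9
1 + 1/(13/9) = 1 + 9/13 = 22/13
8 + 1/(22/13) = 8 + 13/22 = 189/22

189/22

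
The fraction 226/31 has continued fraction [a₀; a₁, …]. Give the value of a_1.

3

226 ÷ 31 → quotient 7, remainder 9
31 ÷ 9 → quotient 3, remainder 4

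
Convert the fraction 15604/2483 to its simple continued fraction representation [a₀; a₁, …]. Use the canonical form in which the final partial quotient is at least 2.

Run the Euclidean algorithm, recording each quotient:
15604 ÷ 2483 → quotient 6, remainder 706
2483 ÷ 706 → quotient 3, remainder 365
706 ÷ 365 → quotient 1, remainder 341
365 ÷ 341 → quotient 1, remainder 24
341 ÷ 24 → quotient 14, remainder 5
24 ÷ 5 → quotient 4, remainder 4
5 ÷ 4 → quotient 1, remainder 1
4 ÷ 1 → quotient 4, remainder 0

[6; 3, 1, 1, 14, 4, 1, 4]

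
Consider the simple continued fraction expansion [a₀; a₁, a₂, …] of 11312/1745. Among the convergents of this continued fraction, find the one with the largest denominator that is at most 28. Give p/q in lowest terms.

a_0 = 6: 6/1  (≤ bound)
a_1 = 2: 13/2  (≤ bound)
a_2 = 13: 175/27  (≤ bound)
a_3 = 1: 188/29  (> 28, stop)

175/27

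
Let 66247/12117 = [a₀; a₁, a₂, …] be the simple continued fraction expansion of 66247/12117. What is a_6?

15

Repeatedly divide and take the remainder:
66247 ÷ 12117 → quotient 5, remainder 5662
12117 ÷ 5662 → quotient 2, remainder 793
5662 ÷ 793 → quotient 7, remainder 111
793 ÷ 111 → quotient 7, remainder 16
111 ÷ 16 → quotient 6, remainder 15
16 ÷ 15 → quotient 1, remainder 1
15 ÷ 1 → quotient 15, remainder 0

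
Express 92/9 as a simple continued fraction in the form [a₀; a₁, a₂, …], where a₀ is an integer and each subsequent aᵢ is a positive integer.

[10; 4, 2]

92 = 10·9 + 2, so a_0 = 10
9 = 4·2 + 1, so a_1 = 4
2 = 2·1 + 0, so a_2 = 2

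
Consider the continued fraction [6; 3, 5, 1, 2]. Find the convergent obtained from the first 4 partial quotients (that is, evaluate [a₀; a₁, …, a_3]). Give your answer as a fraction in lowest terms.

Use the convergent recurrence hₖ = aₖ·hₖ₋₁ + hₖ₋₂ (and likewise for the denominators kₖ):
a_0 = 6: 6/1
a_1 = 3: 19/3
a_2 = 5: 101/16
a_3 = 1: 120/19

120/19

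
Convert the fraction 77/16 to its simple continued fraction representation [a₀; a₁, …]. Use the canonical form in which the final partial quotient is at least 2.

Apply division with remainder until the remainder is 0:
⌊77/16⌋ = 4, remainder 13
⌊16/13⌋ = 1, remainder 3
⌊13/3⌋ = 4, remainder 1
⌊3/1⌋ = 3, remainder 0

[4; 1, 4, 3]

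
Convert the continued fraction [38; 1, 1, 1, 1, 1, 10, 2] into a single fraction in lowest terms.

6875/178

a_0 = 38: 38/1
a_1 = 1: 39/1
a_2 = 1: 77/2
a_3 = 1: 116/3
a_4 = 1: 193/5
a_5 = 1: 309/8
a_6 = 10: 3283/85
a_7 = 2: 6875/178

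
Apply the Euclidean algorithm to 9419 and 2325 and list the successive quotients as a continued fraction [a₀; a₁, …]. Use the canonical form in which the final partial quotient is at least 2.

Repeatedly divide and take the remainder:
9419 ÷ 2325 → quotient 4, remainder 119
2325 ÷ 119 → quotient 19, remainder 64
119 ÷ 64 → quotient 1, remainder 55
64 ÷ 55 → quotient 1, remainder 9
55 ÷ 9 → quotient 6, remainder 1
9 ÷ 1 → quotient 9, remainder 0

[4; 19, 1, 1, 6, 9]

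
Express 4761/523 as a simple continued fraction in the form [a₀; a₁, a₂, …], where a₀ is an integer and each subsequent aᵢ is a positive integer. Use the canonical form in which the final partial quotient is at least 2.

[9; 9, 1, 2, 5, 1, 2]

⌊4761/523⌋ = 9, remainder 54
⌊523/54⌋ = 9, remainder 37
⌊54/37⌋ = 1, remainder 17
⌊37/17⌋ = 2, remainder 3
⌊17/3⌋ = 5, remainder 2
⌊3/2⌋ = 1, remainder 1
⌊2/1⌋ = 2, remainder 0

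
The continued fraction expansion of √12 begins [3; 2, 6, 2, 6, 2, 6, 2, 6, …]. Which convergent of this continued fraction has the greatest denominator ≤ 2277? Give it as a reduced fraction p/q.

List convergents until the denominator exceeds the bound:
a_0 = 3: 3/1  (≤ bound)
a_1 = 2: 7/2  (≤ bound)
a_2 = 6: 45/13  (≤ bound)
a_3 = 2: 97/28  (≤ bound)
a_4 = 6: 627/181  (≤ bound)
a_5 = 2: 1351/390  (≤ bound)
a_6 = 6: 8733/2521  (> 2277, stop)

1351/390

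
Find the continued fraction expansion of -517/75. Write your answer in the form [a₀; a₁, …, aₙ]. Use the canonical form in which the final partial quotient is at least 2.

-517 = -7·75 + 8, so a_0 = -7
75 = 9·8 + 3, so a_1 = 9
8 = 2·3 + 2, so a_2 = 2
3 = 1·2 + 1, so a_3 = 1
2 = 2·1 + 0, so a_4 = 2

[-7; 9, 2, 1, 2]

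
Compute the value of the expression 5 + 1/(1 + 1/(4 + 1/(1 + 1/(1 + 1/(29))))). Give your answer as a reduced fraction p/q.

Start with 29.
1 + 1/(29/1) = 1 + 1/29 = 30/29
1 + 1/(30/29) = 1 + 29/30 = 59/30
4 + 1/(59/30) = 4 + 30/59 = 266/59
1 + 1/(266/59) = 1 + 59/266 = 325/266
5 + 1/(325/266) = 5 + 266/325 = 1891/325

1891/325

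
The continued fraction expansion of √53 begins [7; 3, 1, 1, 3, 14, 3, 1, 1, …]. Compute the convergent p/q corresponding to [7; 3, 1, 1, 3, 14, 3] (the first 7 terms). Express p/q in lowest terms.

7979/1096

Start with 3.
14 + 1/(3/1) = 14 + 1/3 = 43/3
3 + 1/(43/3) = 3 + 3/43 = 132/43
1 + 1/(132/43) = 1 + 43/132 = 175/132
1 + 1/(175/132) = 1 + 132/175 = 307/175
3 + 1/(307/175) = 3 + 175/307 = 1096/307
7 + 1/(1096/307) = 7 + 307/1096 = 7979/1096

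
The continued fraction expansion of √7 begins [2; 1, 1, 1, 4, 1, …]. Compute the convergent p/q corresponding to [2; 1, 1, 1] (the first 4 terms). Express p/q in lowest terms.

Starting at the tail and folding back:
Start with 1.
1 + 1/(1/1) = 1 + 1/1 = 2/1
1 + 1/(2/1) = 1 + 1/2 = 3/2
2 + 1/(3/2) = 2 + 2/3 = 8/3

8/3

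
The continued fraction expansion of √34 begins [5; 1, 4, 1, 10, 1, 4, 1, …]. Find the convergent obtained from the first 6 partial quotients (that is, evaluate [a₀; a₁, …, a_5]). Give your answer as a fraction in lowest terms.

414/71

Start with 1.
10 + 1/(1/1) = 10 + 1/1 = 11/1
1 + 1/(11/1) = 1 + 1/11 = 12/11
4 + 1/(12/11) = 4 + 11/12 = 59/12
1 + 1/(59/12) = 1 + 12/59 = 71/59
5 + 1/(71/59) = 5 + 59/71 = 414/71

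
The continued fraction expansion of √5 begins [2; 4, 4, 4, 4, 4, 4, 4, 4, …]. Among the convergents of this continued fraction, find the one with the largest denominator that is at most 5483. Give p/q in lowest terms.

12238/5473

a_0 = 2: 2/1  (≤ bound)
a_1 = 4: 9/4  (≤ bound)
a_2 = 4: 38/17  (≤ bound)
a_3 = 4: 161/72  (≤ bound)
a_4 = 4: 682/305  (≤ bound)
a_5 = 4: 2889/1292  (≤ bound)
a_6 = 4: 12238/5473  (≤ bound)
a_7 = 4: 51841/23184  (> 5483, stop)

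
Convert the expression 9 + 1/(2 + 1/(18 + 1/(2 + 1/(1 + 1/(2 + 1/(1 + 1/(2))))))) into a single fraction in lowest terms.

Starting at the tail and folding back:
Start with 2.
1 + 1/(2/1) = 1 + 1/2 = 3/2
2 + 1/(3/2) = 2 + 2/3 = 8/3
1 + 1/(8/3) = 1 + 3/8 = 11/8
2 + 1/(11/8) = 2 + 8/11 = 30/11
18 + 1/(30/11) = 18 + 11/30 = 551/30
2 + 1/(551/30) = 2 + 30/551 = 1132/551
9 + 1/(1132/551) = 9 + 551/1132 = 10739/1132

10739/1132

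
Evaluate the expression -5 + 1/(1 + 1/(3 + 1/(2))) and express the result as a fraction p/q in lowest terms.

-38/9

Starting at the tail and folding back:
Start with 2.
3 + 1/(2/1) = 3 + 1/2 = 7/2
1 + 1/(7/2) = 1 + 2/7 = 9/7
-5 + 1/(9/7) = -5 + 7/9 = -38/9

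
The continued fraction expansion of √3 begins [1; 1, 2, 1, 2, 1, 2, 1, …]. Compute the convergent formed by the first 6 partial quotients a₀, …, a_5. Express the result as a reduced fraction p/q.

26/15

Start with 1.
2 + 1/(1/1) = 2 + 1/1 = 3/1
1 + 1/(3/1) = 1 + 1/3 = 4/3
2 + 1/(4/3) = 2 + 3/4 = 11/4
1 + 1/(11/4) = 1 + 4/11 = 15/11
1 + 1/(15/11) = 1 + 11/15 = 26/15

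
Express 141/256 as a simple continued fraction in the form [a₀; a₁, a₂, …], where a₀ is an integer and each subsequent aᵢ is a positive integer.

[0; 1, 1, 4, 2, 2, 1, 3]

Apply division with remainder until the remainder is 0:
141 = 0·256 + 141, so a_0 = 0
256 = 1·141 + 115, so a_1 = 1
141 = 1·115 + 26, so a_2 = 1
115 = 4·26 + 11, so a_3 = 4
26 = 2·11 + 4, so a_4 = 2
11 = 2·4 + 3, so a_5 = 2
4 = 1·3 + 1, so a_6 = 1
3 = 3·1 + 0, so a_7 = 3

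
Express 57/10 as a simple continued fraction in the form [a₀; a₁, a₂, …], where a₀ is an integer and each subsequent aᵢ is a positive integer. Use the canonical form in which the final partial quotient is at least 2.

[5; 1, 2, 3]

⌊57/10⌋ = 5, remainder 7
⌊10/7⌋ = 1, remainder 3
⌊7/3⌋ = 2, remainder 1
⌊3/1⌋ = 3, remainder 0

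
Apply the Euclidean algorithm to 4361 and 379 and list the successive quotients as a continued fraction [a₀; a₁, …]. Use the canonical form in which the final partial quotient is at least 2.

Apply division with remainder until the remainder is 0:
4361 = 11·379 + 192, so a_0 = 11
379 = 1·192 + 187, so a_1 = 1
192 = 1·187 + 5, so a_2 = 1
187 = 37·5 + 2, so a_3 = 37
5 = 2·2 + 1, so a_4 = 2
2 = 2·1 + 0, so a_5 = 2

[11; 1, 1, 37, 2, 2]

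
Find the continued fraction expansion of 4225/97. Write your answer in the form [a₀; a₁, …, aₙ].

[43; 1, 1, 3, 1, 10]

4225 ÷ 97 → quotient 43, remainder 54
97 ÷ 54 → quotient 1, remainder 43
54 ÷ 43 → quotient 1, remainder 11
43 ÷ 11 → quotient 3, remainder 10
11 ÷ 10 → quotient 1, remainder 1
10 ÷ 1 → quotient 10, remainder 0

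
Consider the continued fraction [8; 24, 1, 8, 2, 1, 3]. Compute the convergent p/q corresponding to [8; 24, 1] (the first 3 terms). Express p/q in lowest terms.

201/25

Compute successive convergents:
a_0 = 8: 8/1
a_1 = 24: 193/24
a_2 = 1: 201/25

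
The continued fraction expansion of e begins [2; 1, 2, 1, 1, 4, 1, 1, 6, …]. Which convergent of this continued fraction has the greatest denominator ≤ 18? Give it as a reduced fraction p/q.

19/7

a_0 = 2: 2/1  (≤ bound)
a_1 = 1: 3/1  (≤ bound)
a_2 = 2: 8/3  (≤ bound)
a_3 = 1: 11/4  (≤ bound)
a_4 = 1: 19/7  (≤ bound)
a_5 = 4: 87/32  (> 18, stop)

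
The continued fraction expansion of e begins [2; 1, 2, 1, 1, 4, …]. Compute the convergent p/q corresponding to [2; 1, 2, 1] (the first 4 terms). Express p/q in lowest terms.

11/4

Work from the innermost term outward:
Start with 1.
2 + 1/(1/1) = 2 + 1/1 = 3/1
1 + 1/(3/1) = 1 + 1/3 = 4/3
2 + 1/(4/3) = 2 + 3/4 = 11/4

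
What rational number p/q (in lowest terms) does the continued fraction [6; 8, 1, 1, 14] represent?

Build up convergents one term at a time:
a_0 = 6: 6/1
a_1 = 8: 49/8
a_2 = 1: 55/9
a_3 = 1: 104/17
a_4 = 14: 1511/247

1511/247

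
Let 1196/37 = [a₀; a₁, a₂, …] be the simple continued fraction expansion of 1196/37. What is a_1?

3

1196 = 32·37 + 12, so a_0 = 32
37 = 3·12 + 1, so a_1 = 3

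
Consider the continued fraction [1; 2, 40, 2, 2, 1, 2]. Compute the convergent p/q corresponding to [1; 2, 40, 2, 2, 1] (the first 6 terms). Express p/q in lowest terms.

Use the convergent recurrence hₖ = aₖ·hₖ₋₁ + hₖ₋₂ (and likewise for the denominators kₖ):
a_0 = 1: 1/1
a_1 = 2: 3/2
a_2 = 40: 121/81
a_3 = 2: 245/164
a_4 = 2: 611/409
a_5 = 1: 856/573

856/573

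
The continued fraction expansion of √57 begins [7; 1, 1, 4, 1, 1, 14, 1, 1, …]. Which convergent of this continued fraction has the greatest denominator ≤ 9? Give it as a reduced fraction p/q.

a_0 = 7: 7/1  (≤ bound)
a_1 = 1: 8/1  (≤ bound)
a_2 = 1: 15/2  (≤ bound)
a_3 = 4: 68/9  (≤ bound)
a_4 = 1: 83/11  (> 9, stop)

68/9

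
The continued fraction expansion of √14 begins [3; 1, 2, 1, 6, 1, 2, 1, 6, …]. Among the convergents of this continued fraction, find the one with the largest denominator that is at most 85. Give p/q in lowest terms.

List convergents until the denominator exceeds the bound:
a_0 = 3: 3/1  (≤ bound)
a_1 = 1: 4/1  (≤ bound)
a_2 = 2: 11/3  (≤ bound)
a_3 = 1: 15/4  (≤ bound)
a_4 = 6: 101/27  (≤ bound)
a_5 = 1: 116/31  (≤ bound)
a_6 = 2: 333/89  (> 85, stop)

116/31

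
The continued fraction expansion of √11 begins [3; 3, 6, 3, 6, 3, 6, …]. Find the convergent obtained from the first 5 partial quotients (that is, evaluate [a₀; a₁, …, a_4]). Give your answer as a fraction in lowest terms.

1257/379

Work from the innermost term outward:
Start with 6.
3 + 1/(6/1) = 3 + 1/6 = 19/6
6 + 1/(19/6) = 6 + 6/19 = 120/19
3 + 1/(120/19) = 3 + 19/120 = 379/120
3 + 1/(379/120) = 3 + 120/379 = 1257/379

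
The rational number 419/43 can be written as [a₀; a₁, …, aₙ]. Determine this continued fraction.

[9; 1, 2, 1, 10]

419 ÷ 43 → quotient 9, remainder 32
43 ÷ 32 → quotient 1, remainder 11
32 ÷ 11 → quotient 2, remainder 10
11 ÷ 10 → quotient 1, remainder 1
10 ÷ 1 → quotient 10, remainder 0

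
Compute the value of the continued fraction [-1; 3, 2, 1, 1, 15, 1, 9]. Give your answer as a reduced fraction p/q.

-1978/2803

a_0 = -1: -1/1
a_1 = 3: -2/3
a_2 = 2: -5/7
a_3 = 1: -7/10
a_4 = 1: -12/17
a_5 = 15: -187/265
a_6 = 1: -199/282
a_7 = 9: -1978/2803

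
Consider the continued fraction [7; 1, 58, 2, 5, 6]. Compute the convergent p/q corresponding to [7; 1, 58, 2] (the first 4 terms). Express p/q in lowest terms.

Start with 2.
58 + 1/(2/1) = 58 + 1/2 = 117/2
1 + 1/(117/2) = 1 + 2/117 = 119/117
7 + 1/(119/117) = 7 + 117/119 = 950/119

950/119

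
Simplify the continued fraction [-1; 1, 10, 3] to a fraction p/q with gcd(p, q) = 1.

-3/34

Start with 3.
10 + 1/(3/1) = 10 + 1/3 = 31/3
1 + 1/(31/3) = 1 + 3/31 = 34/31
-1 + 1/(34/31) = -1 + 31/34 = -3/34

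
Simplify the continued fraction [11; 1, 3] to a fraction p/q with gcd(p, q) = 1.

Compute successive convergents:
a_0 = 11: 11/1
a_1 = 1: 12/1
a_2 = 3: 47/4

47/4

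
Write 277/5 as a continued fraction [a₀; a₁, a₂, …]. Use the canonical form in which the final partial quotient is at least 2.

[55; 2, 2]

Repeatedly divide and take the remainder:
277 ÷ 5 → quotient 55, remainder 2
5 ÷ 2 → quotient 2, remainder 1
2 ÷ 1 → quotient 2, remainder 0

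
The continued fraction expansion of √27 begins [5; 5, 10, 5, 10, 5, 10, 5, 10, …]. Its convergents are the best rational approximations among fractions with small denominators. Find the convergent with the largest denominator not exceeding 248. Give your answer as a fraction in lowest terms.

a_0 = 5: 5/1  (≤ bound)
a_1 = 5: 26/5  (≤ bound)
a_2 = 10: 265/51  (≤ bound)
a_3 = 5: 1351/260  (> 248, stop)

265/51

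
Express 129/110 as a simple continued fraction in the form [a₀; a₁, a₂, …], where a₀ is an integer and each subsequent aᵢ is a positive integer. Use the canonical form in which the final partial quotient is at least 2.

129 ÷ 110 → quotient 1, remainder 19
110 ÷ 19 → quotient 5, remainder 15
19 ÷ 15 → quotient 1, remainder 4
15 ÷ 4 → quotient 3, remainder 3
4 ÷ 3 → quotient 1, remainder 1
3 ÷ 1 → quotient 3, remainder 0

[1; 5, 1, 3, 1, 3]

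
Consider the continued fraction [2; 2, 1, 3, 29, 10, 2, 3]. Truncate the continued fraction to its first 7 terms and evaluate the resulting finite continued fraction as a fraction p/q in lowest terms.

Build up convergents one term at a time:
a_0 = 2: 2/1
a_1 = 2: 5/2
a_2 = 1: 7/3
a_3 = 3: 26/11
a_4 = 29: 761/322
a_5 = 10: 7636/3231
a_6 = 2: 16033/6784

16033/6784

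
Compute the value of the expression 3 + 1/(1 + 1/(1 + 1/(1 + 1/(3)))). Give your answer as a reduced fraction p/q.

Build up convergents one term at a time:
a_0 = 3: 3/1
a_1 = 1: 4/1
a_2 = 1: 7/2
a_3 = 1: 11/3
a_4 = 3: 40/11

40/11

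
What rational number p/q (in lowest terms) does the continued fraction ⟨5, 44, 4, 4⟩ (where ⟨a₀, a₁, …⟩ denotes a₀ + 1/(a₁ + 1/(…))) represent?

a_0 = 5: 5/1
a_1 = 44: 221/44
a_2 = 4: 889/177
a_3 = 4: 3777/752

3777/752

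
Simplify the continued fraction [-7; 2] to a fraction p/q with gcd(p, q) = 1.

a_0 = -7: -7/1
a_1 = 2: -13/2

-13/2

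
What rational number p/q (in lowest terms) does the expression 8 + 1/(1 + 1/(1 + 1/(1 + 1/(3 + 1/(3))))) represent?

Start with 3.
3 + 1/(3/1) = 3 + 1/3 = 10/3
1 + 1/(10/3) = 1 + 3/10 = 13/10
1 + 1/(13/10) = 1 + 10/13 = 23/13
1 + 1/(23/13) = 1 + 13/23 = 36/23
8 + 1/(36/23) = 8 + 23/36 = 311/36

311/36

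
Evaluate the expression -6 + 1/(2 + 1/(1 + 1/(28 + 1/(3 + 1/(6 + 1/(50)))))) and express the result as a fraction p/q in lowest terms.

-469228/82861

a_0 = -6: -6/1
a_1 = 2: -11/2
a_2 = 1: -17/3
a_3 = 28: -487/86
a_4 = 3: -1478/261
a_5 = 6: -9355/1652
a_6 = 50: -469228/82861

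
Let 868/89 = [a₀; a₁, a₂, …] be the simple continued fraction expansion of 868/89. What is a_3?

22

Repeatedly divide and take the remainder:
⌊868/89⌋ = 9, remainder 67
⌊89/67⌋ = 1, remainder 22
⌊67/22⌋ = 3, remainder 1
⌊22/1⌋ = 22, remainder 0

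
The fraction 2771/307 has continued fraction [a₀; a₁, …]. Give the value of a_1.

2771 ÷ 307 → quotient 9, remainder 8
307 ÷ 8 → quotient 38, remainder 3

38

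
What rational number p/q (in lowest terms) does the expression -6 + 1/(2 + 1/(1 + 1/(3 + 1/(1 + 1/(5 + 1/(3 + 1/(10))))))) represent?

Build up convergents one term at a time:
a_0 = -6: -6/1
a_1 = 2: -11/2
a_2 = 1: -17/3
a_3 = 3: -62/11
a_4 = 1: -79/14
a_5 = 5: -457/81
a_6 = 3: -1450/257
a_7 = 10: -14957/2651

-14957/2651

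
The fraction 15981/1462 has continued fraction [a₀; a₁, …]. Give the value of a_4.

Repeatedly divide and take the remainder:
15981 ÷ 1462 → quotient 10, remainder 1361
1462 ÷ 1361 → quotient 1, remainder 101
1361 ÷ 101 → quotient 13, remainder 48
101 ÷ 48 → quotient 2, remainder 5
48 ÷ 5 → quotient 9, remainder 3

9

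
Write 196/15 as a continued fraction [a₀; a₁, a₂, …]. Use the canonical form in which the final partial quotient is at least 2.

196 ÷ 15 → quotient 13, remainder 1
15 ÷ 1 → quotient 15, remainder 0

[13; 15]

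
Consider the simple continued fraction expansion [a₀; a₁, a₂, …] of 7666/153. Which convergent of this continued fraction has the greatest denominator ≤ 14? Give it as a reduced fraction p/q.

List convergents until the denominator exceeds the bound:
a_0 = 50: 50/1  (≤ bound)
a_1 = 9: 451/9  (≤ bound)
a_2 = 1: 501/10  (≤ bound)
a_3 = 1: 952/19  (> 14, stop)

501/10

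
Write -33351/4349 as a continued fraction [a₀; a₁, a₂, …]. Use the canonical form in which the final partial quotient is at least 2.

⌊-33351/4349⌋ = -8, remainder 1441
⌊4349/1441⌋ = 3, remainder 26
⌊1441/26⌋ = 55, remainder 11
⌊26/11⌋ = 2, remainder 4
⌊11/4⌋ = 2, remainder 3
⌊4/3⌋ = 1, remainder 1
⌊3/1⌋ = 3, remainder 0

[-8; 3, 55, 2, 2, 1, 3]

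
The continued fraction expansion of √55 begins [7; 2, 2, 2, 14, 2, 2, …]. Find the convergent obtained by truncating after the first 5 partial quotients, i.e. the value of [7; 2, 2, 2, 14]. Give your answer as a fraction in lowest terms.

a_0 = 7: 7/1
a_1 = 2: 15/2
a_2 = 2: 37/5
a_3 = 2: 89/12
a_4 = 14: 1283/173

1283/173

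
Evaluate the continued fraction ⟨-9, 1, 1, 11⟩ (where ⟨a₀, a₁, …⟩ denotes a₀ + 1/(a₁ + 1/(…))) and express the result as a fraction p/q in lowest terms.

-195/23

Start with 11.
1 + 1/(11/1) = 1 + 1/11 = 12/11
1 + 1/(12/11) = 1 + 11/12 = 23/12
-9 + 1/(23/12) = -9 + 12/23 = -195/23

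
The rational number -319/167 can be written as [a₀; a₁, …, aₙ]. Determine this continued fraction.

[-2; 11, 7, 2]

-319 ÷ 167 → quotient -2, remainder 15
167 ÷ 15 → quotient 11, remainder 2
15 ÷ 2 → quotient 7, remainder 1
2 ÷ 1 → quotient 2, remainder 0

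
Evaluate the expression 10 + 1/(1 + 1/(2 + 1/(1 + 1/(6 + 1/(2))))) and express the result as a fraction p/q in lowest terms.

Start with 2.
6 + 1/(2/1) = 6 + 1/2 = 13/2
1 + 1/(13/2) = 1 + 2/13 = 15/13
2 + 1/(15/13) = 2 + 13/15 = 43/15
1 + 1/(43/15) = 1 + 15/43 = 58/43
10 + 1/(58/43) = 10 + 43/58 = 623/58

623/58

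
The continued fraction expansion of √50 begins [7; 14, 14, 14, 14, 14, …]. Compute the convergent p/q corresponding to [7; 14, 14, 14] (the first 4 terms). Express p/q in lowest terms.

Build up convergents one term at a time:
a_0 = 7: 7/1
a_1 = 14: 99/14
a_2 = 14: 1393/197
a_3 = 14: 19601/2772

19601/2772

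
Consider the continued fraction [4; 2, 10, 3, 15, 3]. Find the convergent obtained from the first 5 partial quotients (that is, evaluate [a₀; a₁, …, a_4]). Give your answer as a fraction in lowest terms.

Start with 15.
3 + 1/(15/1) = 3 + 1/15 = 46/15
10 + 1/(46/15) = 10 + 15/46 = 475/46
2 + 1/(475/46) = 2 + 46/475 = 996/475
4 + 1/(996/475) = 4 + 475/996 = 4459/996

4459/996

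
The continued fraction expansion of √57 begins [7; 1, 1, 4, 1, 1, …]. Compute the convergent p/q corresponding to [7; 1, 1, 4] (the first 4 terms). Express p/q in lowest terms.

Collapse the nested fraction from the inside out:
Start with 4.
1 + 1/(4/1) = 1 + 1/4 = 5/4
1 + 1/(5/4) = 1 + 4/5 = 9/5
7 + 1/(9/5) = 7 + 5/9 = 68/9

68/9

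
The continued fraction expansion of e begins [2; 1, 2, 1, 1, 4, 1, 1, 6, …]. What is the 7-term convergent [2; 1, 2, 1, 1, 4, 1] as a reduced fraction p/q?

106/39

Work from the innermost term outward:
Start with 1.
4 + 1/(1/1) = 4 + 1/1 = 5/1
1 + 1/(5/1) = 1 + 1/5 = 6/5
1 + 1/(6/5) = 1 + 5/6 = 11/6
2 + 1/(11/6) = 2 + 6/11 = 28/11
1 + 1/(28/11) = 1 + 11/28 = 39/28
2 + 1/(39/28) = 2 + 28/39 = 106/39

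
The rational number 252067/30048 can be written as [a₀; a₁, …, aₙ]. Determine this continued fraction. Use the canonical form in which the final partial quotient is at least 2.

[8; 2, 1, 1, 2, 1, 39, 42]

⌊252067/30048⌋ = 8, remainder 11683
⌊30048/11683⌋ = 2, remainder 6682
⌊11683/6682⌋ = 1, remainder 5001
⌊6682/5001⌋ = 1, remainder 1681
⌊5001/1681⌋ = 2, remainder 1639
⌊1681/1639⌋ = 1, remainder 42
⌊1639/42⌋ = 39, remainder 1
⌊42/1⌋ = 42, remainder 0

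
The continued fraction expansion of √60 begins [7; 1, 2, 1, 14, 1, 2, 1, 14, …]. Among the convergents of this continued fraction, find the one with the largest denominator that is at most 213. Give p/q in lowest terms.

1433/185

List convergents until the denominator exceeds the bound:
a_0 = 7: 7/1  (≤ bound)
a_1 = 1: 8/1  (≤ bound)
a_2 = 2: 23/3  (≤ bound)
a_3 = 1: 31/4  (≤ bound)
a_4 = 14: 457/59  (≤ bound)
a_5 = 1: 488/63  (≤ bound)
a_6 = 2: 1433/185  (≤ bound)
a_7 = 1: 1921/248  (> 213, stop)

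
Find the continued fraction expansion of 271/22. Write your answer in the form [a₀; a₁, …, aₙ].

[12; 3, 7]

271 ÷ 22 → quotient 12, remainder 7
22 ÷ 7 → quotient 3, remainder 1
7 ÷ 1 → quotient 7, remainder 0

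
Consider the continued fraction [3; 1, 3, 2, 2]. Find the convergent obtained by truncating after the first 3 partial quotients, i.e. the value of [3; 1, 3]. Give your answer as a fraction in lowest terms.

15/4

a_0 = 3: 3/1
a_1 = 1: 4/1
a_2 = 3: 15/4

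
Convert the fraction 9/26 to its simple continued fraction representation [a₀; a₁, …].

Apply division with remainder until the remainder is 0:
9 = 0·26 + 9, so a_0 = 0
26 = 2·9 + 8, so a_1 = 2
9 = 1·8 + 1, so a_2 = 1
8 = 8·1 + 0, so a_3 = 8

[0; 2, 1, 8]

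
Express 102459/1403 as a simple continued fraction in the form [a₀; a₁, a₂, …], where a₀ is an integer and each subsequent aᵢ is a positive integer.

[73; 35, 13, 3]

Run the Euclidean algorithm, recording each quotient:
102459 = 73·1403 + 40, so a_0 = 73
1403 = 35·40 + 3, so a_1 = 35
40 = 13·3 + 1, so a_2 = 13
3 = 3·1 + 0, so a_3 = 3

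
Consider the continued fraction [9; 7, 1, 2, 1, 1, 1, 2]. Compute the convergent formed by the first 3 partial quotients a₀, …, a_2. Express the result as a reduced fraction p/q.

73/8

a_0 = 9: 9/1
a_1 = 7: 64/7
a_2 = 1: 73/8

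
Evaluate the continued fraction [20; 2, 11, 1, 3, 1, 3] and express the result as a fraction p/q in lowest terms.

Starting at the tail and folding back:
Start with 3.
1 + 1/(3/1) = 1 + 1/3 = 4/3
3 + 1/(4/3) = 3 + 3/4 = 15/4
1 + 1/(15/4) = 1 + 4/15 = 19/15
11 + 1/(19/15) = 11 + 15/19 = 224/19
2 + 1/(224/19) = 2 + 19/224 = 467/224
20 + 1/(467/224) = 20 + 224/467 = 9564/467

9564/467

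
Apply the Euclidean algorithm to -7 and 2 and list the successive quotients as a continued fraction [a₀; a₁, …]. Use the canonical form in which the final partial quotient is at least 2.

[-4; 2]

Apply division with remainder until the remainder is 0:
-7 ÷ 2 → quotient -4, remainder 1
2 ÷ 1 → quotient 2, remainder 0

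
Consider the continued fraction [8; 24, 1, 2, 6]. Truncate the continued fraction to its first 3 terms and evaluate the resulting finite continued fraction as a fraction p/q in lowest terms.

Build up convergents one term at a time:
a_0 = 8: 8/1
a_1 = 24: 193/24
a_2 = 1: 201/25

201/25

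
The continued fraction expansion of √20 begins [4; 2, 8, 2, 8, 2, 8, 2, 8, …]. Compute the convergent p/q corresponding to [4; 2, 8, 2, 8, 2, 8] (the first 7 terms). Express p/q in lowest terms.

24476/5473

Start with 8.
2 + 1/(8/1) = 2 + 1/8 = 17/8
8 + 1/(17/8) = 8 + 8/17 = 144/17
2 + 1/(144/17) = 2 + 17/144 = 305/144
8 + 1/(305/144) = 8 + 144/305 = 2584/305
2 + 1/(2584/305) = 2 + 305/2584 = 5473/2584
4 + 1/(5473/2584) = 4 + 2584/5473 = 24476/5473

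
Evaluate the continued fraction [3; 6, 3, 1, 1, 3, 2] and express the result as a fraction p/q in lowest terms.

1131/358

Work from the innermost term outward:
Start with 2.
3 + 1/(2/1) = 3 + 1/2 = 7/2
1 + 1/(7/2) = 1 + 2/7 = 9/7
1 + 1/(9/7) = 1 + 7/9 = 16/9
3 + 1/(16/9) = 3 + 9/16 = 57/16
6 + 1/(57/16) = 6 + 16/57 = 358/57
3 + 1/(358/57) = 3 + 57/358 = 1131/358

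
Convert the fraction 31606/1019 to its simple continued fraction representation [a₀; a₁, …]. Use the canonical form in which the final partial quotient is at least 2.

Apply division with remainder until the remainder is 0:
31606 ÷ 1019 → quotient 31, remainder 17
1019 ÷ 17 → quotient 59, remainder 16
17 ÷ 16 → quotient 1, remainder 1
16 ÷ 1 → quotient 16, remainder 0

[31; 59, 1, 16]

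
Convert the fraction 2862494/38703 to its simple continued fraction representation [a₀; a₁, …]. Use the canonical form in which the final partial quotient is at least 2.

[73; 1, 24, 3, 26, 2, 9]

2862494 = 73·38703 + 37175, so a_0 = 73
38703 = 1·37175 + 1528, so a_1 = 1
37175 = 24·1528 + 503, so a_2 = 24
1528 = 3·503 + 19, so a_3 = 3
503 = 26·19 + 9, so a_4 = 26
19 = 2·9 + 1, so a_5 = 2
9 = 9·1 + 0, so a_6 = 9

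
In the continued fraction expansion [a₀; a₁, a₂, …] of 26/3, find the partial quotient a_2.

26 = 8·3 + 2, so a_0 = 8
3 = 1·2 + 1, so a_1 = 1
2 = 2·1 + 0, so a_2 = 2

2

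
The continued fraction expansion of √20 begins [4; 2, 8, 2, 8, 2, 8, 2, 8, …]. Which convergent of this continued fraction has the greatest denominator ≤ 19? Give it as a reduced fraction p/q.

a_0 = 4: 4/1  (≤ bound)
a_1 = 2: 9/2  (≤ bound)
a_2 = 8: 76/17  (≤ bound)
a_3 = 2: 161/36  (> 19, stop)

76/17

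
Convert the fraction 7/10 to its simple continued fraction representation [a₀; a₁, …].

Run the Euclidean algorithm, recording each quotient:
7 = 0·10 + 7, so a_0 = 0
10 = 1·7 + 3, so a_1 = 1
7 = 2·3 + 1, so a_2 = 2
3 = 3·1 + 0, so a_3 = 3

[0; 1, 2, 3]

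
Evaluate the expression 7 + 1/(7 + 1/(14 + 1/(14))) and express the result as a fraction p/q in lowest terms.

a_0 = 7: 7/1
a_1 = 7: 50/7
a_2 = 14: 707/99
a_3 = 14: 9948/1393

9948/1393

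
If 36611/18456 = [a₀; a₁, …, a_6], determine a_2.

⌊36611/18456⌋ = 1, remainder 18155
⌊18456/18155⌋ = 1, remainder 301
⌊18155/301⌋ = 60, remainder 95

60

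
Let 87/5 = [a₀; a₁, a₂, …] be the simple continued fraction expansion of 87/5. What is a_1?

87 ÷ 5 → quotient 17, remainder 2
5 ÷ 2 → quotient 2, remainder 1

2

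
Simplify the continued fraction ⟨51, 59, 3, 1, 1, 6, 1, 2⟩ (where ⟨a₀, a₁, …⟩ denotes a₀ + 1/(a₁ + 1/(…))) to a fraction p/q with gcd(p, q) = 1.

Starting at the tail and folding back:
Start with 2.
1 + 1/(2/1) = 1 + 1/2 = 3/2
6 + 1/(3/2) = 6 + 2/3 = 20/3
1 + 1/(20/3) = 1 + 3/20 = 23/20
1 + 1/(23/20) = 1 + 20/23 = 43/23
3 + 1/(43/23) = 3 + 23/43 = 152/43
59 + 1/(152/43) = 59 + 43/152 = 9011/152
51 + 1/(9011/152) = 51 + 152/9011 = 459713/9011

459713/9011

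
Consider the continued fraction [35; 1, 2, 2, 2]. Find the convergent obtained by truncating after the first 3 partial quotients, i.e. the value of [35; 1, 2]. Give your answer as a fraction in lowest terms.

107/3

Work from the innermost term outward:
Start with 2.
1 + 1/(2/1) = 1 + 1/2 = 3/2
35 + 1/(3/2) = 35 + 2/3 = 107/3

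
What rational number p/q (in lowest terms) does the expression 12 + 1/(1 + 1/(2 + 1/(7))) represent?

279/22

Build up convergents one term at a time:
a_0 = 12: 12/1
a_1 = 1: 13/1
a_2 = 2: 38/3
a_3 = 7: 279/22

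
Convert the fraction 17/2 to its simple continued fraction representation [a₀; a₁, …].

Run the Euclidean algorithm, recording each quotient:
17 ÷ 2 → quotient 8, remainder 1
2 ÷ 1 → quotient 2, remainder 0

[8; 2]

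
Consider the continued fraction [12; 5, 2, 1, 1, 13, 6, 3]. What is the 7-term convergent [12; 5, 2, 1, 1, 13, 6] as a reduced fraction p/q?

Start with 6.
13 + 1/(6/1) = 13 + 1/6 = 79/6
1 + 1/(79/6) = 1 + 6/79 = 85/79
1 + 1/(85/79) = 1 + 79/85 = 164/85
2 + 1/(164/85) = 2 + 85/164 = 413/164
5 + 1/(413/164) = 5 + 164/413 = 2229/413
12 + 1/(2229/413) = 12 + 413/2229 = 27161/2229

27161/2229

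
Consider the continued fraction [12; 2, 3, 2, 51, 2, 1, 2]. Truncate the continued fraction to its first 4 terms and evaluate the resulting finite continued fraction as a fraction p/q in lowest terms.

199/16

Start with 2.
3 + 1/(2/1) = 3 + 1/2 = 7/2
2 + 1/(7/2) = 2 + 2/7 = 16/7
12 + 1/(16/7) = 12 + 7/16 = 199/16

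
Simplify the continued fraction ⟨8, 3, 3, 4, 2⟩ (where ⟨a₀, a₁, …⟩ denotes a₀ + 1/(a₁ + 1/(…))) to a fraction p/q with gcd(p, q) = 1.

797/96

Use the convergent recurrence hₖ = aₖ·hₖ₋₁ + hₖ₋₂ (and likewise for the denominators kₖ):
a_0 = 8: 8/1
a_1 = 3: 25/3
a_2 = 3: 83/10
a_3 = 4: 357/43
a_4 = 2: 797/96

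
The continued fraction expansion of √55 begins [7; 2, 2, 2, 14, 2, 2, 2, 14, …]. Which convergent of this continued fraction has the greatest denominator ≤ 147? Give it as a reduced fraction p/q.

89/12

List convergents until the denominator exceeds the bound:
a_0 = 7: 7/1  (≤ bound)
a_1 = 2: 15/2  (≤ bound)
a_2 = 2: 37/5  (≤ bound)
a_3 = 2: 89/12  (≤ bound)
a_4 = 14: 1283/173  (> 147, stop)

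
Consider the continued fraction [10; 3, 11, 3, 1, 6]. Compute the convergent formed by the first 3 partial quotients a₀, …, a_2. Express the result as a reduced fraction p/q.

351/34

Start with 11.
3 + 1/(11/1) = 3 + 1/11 = 34/11
10 + 1/(34/11) = 10 + 11/34 = 351/34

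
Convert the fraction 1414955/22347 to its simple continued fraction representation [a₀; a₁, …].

[63; 3, 6, 1, 1, 1, 19, 18]

Run the Euclidean algorithm, recording each quotient:
⌊1414955/22347⌋ = 63, remainder 7094
⌊22347/7094⌋ = 3, remainder 1065
⌊7094/1065⌋ = 6, remainder 704
⌊1065/704⌋ = 1, remainder 361
⌊704/361⌋ = 1, remainder 343
⌊361/343⌋ = 1, remainder 18
⌊343/18⌋ = 19, remainder 1
⌊18/1⌋ = 18, remainder 0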